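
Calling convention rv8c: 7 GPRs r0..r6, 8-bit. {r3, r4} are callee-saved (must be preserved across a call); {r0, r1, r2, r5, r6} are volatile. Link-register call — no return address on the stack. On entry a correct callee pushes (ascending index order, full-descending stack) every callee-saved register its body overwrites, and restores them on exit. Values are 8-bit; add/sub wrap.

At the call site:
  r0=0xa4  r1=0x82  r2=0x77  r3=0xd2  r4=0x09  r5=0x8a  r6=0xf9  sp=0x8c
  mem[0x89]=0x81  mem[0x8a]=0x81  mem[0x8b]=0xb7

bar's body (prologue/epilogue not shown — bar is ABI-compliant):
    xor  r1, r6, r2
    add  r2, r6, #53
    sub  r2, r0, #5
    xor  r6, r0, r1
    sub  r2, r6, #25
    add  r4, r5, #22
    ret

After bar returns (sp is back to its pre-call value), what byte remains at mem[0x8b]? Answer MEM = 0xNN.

MEM = 0x09

prologue: push r4 → mem[0x8b]=0x09, sp=0x8b
body[0] xor  r1, r6, r2 → r1=0x8e
body[1] add  r2, r6, #53 → r2=0x2e
body[2] sub  r2, r0, #5 → r2=0x9f
body[3] xor  r6, r0, r1 → r6=0x2a
body[4] sub  r2, r6, #25 → r2=0x11
body[5] add  r4, r5, #22 → r4=0xa0
epilogue: pop r4=0x09, sp=0x8c
prologue pushed ['r4'] at ['0x8b']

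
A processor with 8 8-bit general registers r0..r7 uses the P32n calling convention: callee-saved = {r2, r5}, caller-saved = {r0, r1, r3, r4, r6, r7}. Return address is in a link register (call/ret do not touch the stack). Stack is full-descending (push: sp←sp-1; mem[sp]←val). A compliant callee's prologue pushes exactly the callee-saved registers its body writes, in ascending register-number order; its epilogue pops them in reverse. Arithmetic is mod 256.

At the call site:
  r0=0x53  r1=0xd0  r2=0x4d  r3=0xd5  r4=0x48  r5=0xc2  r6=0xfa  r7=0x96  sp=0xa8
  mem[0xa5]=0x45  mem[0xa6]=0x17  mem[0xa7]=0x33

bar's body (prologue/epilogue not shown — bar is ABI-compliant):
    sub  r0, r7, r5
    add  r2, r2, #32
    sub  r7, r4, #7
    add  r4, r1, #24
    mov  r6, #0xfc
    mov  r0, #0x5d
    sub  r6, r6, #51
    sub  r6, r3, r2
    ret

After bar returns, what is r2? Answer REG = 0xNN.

REG = 0x4d

prologue: push r2 -> mem[0xa7]=0x4d, sp=0xa7
body[0] sub  r0, r7, r5 -> r0=0xd4
body[1] add  r2, r2, #32 -> r2=0x6d
body[2] sub  r7, r4, #7 -> r7=0x41
body[3] add  r4, r1, #24 -> r4=0xe8
body[4] mov  r6, #0xfc -> r6=0xfc
body[5] mov  r0, #0x5d -> r0=0x5d
body[6] sub  r6, r6, #51 -> r6=0xc9
body[7] sub  r6, r3, r2 -> r6=0x68
epilogue: pop r2=0x4d, sp=0xa8
r2 is callee-saved -> restored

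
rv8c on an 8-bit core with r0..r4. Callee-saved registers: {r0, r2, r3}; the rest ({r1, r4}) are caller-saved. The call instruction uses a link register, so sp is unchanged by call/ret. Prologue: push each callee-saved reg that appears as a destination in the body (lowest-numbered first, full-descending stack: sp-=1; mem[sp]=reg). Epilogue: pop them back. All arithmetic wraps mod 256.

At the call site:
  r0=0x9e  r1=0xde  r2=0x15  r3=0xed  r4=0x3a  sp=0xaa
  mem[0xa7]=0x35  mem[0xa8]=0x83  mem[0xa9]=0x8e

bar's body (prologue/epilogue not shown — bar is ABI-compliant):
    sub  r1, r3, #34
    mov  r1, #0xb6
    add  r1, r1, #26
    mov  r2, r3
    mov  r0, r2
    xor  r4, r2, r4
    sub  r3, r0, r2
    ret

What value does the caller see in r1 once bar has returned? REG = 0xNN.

REG = 0xd0

prologue: push r0 -> mem[0xa9]=0x9e, sp=0xa9
prologue: push r2 -> mem[0xa8]=0x15, sp=0xa8
prologue: push r3 -> mem[0xa7]=0xed, sp=0xa7
body[0] sub  r1, r3, #34 -> r1=0xcb
body[1] mov  r1, #0xb6 -> r1=0xb6
body[2] add  r1, r1, #26 -> r1=0xd0
body[3] mov  r2, r3 -> r2=0xed
body[4] mov  r0, r2 -> r0=0xed
body[5] xor  r4, r2, r4 -> r4=0xd7
body[6] sub  r3, r0, r2 -> r3=0x00
epilogue: pop r3=0xed, sp=0xa8
epilogue: pop r2=0x15, sp=0xa9
epilogue: pop r0=0x9e, sp=0xaa
r1 is caller-saved -> body value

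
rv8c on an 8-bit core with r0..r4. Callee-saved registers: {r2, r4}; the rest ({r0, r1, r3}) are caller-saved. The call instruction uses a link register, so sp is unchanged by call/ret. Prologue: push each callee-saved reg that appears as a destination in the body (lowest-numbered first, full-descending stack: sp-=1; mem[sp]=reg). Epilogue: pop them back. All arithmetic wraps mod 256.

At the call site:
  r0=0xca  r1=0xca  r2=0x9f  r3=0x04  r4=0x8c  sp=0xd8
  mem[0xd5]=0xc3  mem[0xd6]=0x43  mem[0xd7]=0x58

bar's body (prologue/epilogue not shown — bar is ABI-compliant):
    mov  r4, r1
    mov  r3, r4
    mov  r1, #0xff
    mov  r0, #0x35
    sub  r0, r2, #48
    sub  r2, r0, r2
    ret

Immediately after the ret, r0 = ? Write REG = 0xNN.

prologue: push r2 -> mem[0xd7]=0x9f, sp=0xd7
prologue: push r4 -> mem[0xd6]=0x8c, sp=0xd6
body[0] mov  r4, r1 -> r4=0xca
body[1] mov  r3, r4 -> r3=0xca
body[2] mov  r1, #0xff -> r1=0xff
body[3] mov  r0, #0x35 -> r0=0x35
body[4] sub  r0, r2, #48 -> r0=0x6f
body[5] sub  r2, r0, r2 -> r2=0xd0
epilogue: pop r4=0x8c, sp=0xd7
epilogue: pop r2=0x9f, sp=0xd8
r0 is caller-saved -> body value

REG = 0x6f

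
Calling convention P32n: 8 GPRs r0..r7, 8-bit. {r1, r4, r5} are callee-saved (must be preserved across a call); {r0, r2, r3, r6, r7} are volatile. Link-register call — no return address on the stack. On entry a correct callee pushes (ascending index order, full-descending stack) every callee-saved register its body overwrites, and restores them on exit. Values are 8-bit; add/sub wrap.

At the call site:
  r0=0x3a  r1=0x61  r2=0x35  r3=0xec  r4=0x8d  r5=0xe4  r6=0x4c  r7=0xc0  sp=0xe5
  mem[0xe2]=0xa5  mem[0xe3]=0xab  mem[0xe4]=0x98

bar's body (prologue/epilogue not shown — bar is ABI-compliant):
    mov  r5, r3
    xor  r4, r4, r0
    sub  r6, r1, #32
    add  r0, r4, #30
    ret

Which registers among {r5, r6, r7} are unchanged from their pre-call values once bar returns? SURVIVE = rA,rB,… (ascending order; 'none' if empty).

SURVIVE = r5,r7

prologue: push r4 → mem[0xe4]=0x8d, sp=0xe4
prologue: push r5 → mem[0xe3]=0xe4, sp=0xe3
body[0] mov  r5, r3 → r5=0xec
body[1] xor  r4, r4, r0 → r4=0xb7
body[2] sub  r6, r1, #32 → r6=0x41
body[3] add  r0, r4, #30 → r0=0xd5
epilogue: pop r5=0xe4, sp=0xe4
epilogue: pop r4=0x8d, sp=0xe5
r5: callee-saved, written=True
r6: caller-saved, written=True
r7: caller-saved, written=False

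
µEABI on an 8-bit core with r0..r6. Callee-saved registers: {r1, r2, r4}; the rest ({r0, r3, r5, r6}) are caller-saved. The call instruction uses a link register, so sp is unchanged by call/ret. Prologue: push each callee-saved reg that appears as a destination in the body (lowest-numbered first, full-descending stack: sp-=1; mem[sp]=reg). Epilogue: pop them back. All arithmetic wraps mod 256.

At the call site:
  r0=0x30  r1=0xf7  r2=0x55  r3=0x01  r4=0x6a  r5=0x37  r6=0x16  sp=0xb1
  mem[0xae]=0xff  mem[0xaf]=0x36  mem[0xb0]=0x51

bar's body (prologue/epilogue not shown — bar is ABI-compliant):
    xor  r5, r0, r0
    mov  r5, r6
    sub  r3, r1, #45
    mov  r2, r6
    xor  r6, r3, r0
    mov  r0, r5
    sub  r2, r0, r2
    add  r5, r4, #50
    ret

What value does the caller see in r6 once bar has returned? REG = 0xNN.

REG = 0xfa

prologue: push r2 -> mem[0xb0]=0x55, sp=0xb0
body[0] xor  r5, r0, r0 -> r5=0x00
body[1] mov  r5, r6 -> r5=0x16
body[2] sub  r3, r1, #45 -> r3=0xca
body[3] mov  r2, r6 -> r2=0x16
body[4] xor  r6, r3, r0 -> r6=0xfa
body[5] mov  r0, r5 -> r0=0x16
body[6] sub  r2, r0, r2 -> r2=0x00
body[7] add  r5, r4, #50 -> r5=0x9c
epilogue: pop r2=0x55, sp=0xb1
r6 is caller-saved -> body value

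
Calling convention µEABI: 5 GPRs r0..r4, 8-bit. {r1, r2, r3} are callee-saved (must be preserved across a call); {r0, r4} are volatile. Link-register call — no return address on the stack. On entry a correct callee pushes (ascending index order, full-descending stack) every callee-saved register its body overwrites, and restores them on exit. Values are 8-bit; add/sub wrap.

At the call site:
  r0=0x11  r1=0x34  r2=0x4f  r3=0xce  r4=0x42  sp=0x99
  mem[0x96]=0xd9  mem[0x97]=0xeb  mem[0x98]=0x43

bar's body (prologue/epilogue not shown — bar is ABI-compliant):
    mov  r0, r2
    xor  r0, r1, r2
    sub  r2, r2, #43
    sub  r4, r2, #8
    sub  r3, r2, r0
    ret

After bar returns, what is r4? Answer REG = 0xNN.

prologue: push r2 -> mem[0x98]=0x4f, sp=0x98
prologue: push r3 -> mem[0x97]=0xce, sp=0x97
body[0] mov  r0, r2 -> r0=0x4f
body[1] xor  r0, r1, r2 -> r0=0x7b
body[2] sub  r2, r2, #43 -> r2=0x24
body[3] sub  r4, r2, #8 -> r4=0x1c
body[4] sub  r3, r2, r0 -> r3=0xa9
epilogue: pop r3=0xce, sp=0x98
epilogue: pop r2=0x4f, sp=0x99
r4 is caller-saved -> body value

REG = 0x1c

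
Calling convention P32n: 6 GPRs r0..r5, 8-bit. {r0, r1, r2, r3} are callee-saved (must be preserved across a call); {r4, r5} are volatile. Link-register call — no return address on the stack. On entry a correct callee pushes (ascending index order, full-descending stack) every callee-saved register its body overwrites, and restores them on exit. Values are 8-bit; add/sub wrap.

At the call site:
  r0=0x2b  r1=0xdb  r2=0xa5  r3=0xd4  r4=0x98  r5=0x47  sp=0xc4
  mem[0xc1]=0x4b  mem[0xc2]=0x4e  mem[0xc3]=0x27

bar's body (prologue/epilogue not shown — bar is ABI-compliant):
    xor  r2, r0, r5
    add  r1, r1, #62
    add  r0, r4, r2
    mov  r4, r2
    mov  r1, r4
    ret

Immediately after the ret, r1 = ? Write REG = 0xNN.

REG = 0xdb

prologue: push r0 → mem[0xc3]=0x2b, sp=0xc3
prologue: push r1 → mem[0xc2]=0xdb, sp=0xc2
prologue: push r2 → mem[0xc1]=0xa5, sp=0xc1
body[0] xor  r2, r0, r5 → r2=0x6c
body[1] add  r1, r1, #62 → r1=0x19
body[2] add  r0, r4, r2 → r0=0x04
body[3] mov  r4, r2 → r4=0x6c
body[4] mov  r1, r4 → r1=0x6c
epilogue: pop r2=0xa5, sp=0xc2
epilogue: pop r1=0xdb, sp=0xc3
epilogue: pop r0=0x2b, sp=0xc4
r1 is callee-saved → restored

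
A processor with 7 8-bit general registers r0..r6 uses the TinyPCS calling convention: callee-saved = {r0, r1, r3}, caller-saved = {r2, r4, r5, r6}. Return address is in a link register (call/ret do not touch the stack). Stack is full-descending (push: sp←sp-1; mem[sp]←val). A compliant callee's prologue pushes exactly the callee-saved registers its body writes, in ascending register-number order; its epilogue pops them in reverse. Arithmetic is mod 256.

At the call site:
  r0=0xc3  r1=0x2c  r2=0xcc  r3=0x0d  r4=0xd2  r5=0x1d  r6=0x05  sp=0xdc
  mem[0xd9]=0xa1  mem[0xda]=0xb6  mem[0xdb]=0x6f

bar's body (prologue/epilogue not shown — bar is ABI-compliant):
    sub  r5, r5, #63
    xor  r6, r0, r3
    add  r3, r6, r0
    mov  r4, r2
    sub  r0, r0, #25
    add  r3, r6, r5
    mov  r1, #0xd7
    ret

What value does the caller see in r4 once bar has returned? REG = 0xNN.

prologue: push r0 -> mem[0xdb]=0xc3, sp=0xdb
prologue: push r1 -> mem[0xda]=0x2c, sp=0xda
prologue: push r3 -> mem[0xd9]=0x0d, sp=0xd9
body[0] sub  r5, r5, #63 -> r5=0xde
body[1] xor  r6, r0, r3 -> r6=0xce
body[2] add  r3, r6, r0 -> r3=0x91
body[3] mov  r4, r2 -> r4=0xcc
body[4] sub  r0, r0, #25 -> r0=0xaa
body[5] add  r3, r6, r5 -> r3=0xac
body[6] mov  r1, #0xd7 -> r1=0xd7
epilogue: pop r3=0x0d, sp=0xda
epilogue: pop r1=0x2c, sp=0xdb
epilogue: pop r0=0xc3, sp=0xdc
r4 is caller-saved -> body value

REG = 0xcc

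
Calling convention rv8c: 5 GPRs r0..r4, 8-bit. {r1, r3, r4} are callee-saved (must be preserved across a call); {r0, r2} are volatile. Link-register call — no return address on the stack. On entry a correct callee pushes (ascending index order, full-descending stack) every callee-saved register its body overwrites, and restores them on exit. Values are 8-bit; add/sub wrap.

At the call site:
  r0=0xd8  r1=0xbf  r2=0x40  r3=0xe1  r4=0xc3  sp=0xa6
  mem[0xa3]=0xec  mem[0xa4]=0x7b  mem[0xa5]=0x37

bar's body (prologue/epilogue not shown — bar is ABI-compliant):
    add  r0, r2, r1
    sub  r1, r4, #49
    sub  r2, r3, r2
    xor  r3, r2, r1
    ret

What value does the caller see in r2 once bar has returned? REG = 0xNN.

REG = 0xa1

prologue: push r1 → mem[0xa5]=0xbf, sp=0xa5
prologue: push r3 → mem[0xa4]=0xe1, sp=0xa4
body[0] add  r0, r2, r1 → r0=0xff
body[1] sub  r1, r4, #49 → r1=0x92
body[2] sub  r2, r3, r2 → r2=0xa1
body[3] xor  r3, r2, r1 → r3=0x33
epilogue: pop r3=0xe1, sp=0xa5
epilogue: pop r1=0xbf, sp=0xa6
r2 is caller-saved → body value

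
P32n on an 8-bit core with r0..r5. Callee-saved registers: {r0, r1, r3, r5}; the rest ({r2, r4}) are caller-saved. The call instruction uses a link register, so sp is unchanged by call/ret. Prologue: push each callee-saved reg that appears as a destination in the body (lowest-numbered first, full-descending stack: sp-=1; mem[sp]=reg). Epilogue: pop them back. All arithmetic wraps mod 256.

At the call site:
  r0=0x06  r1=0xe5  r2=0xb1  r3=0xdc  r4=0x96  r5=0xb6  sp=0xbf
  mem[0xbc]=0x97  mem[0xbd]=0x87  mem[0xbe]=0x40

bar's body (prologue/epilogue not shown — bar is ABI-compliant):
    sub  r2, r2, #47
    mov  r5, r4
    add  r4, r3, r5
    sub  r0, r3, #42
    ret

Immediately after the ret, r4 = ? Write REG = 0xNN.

prologue: push r0 -> mem[0xbe]=0x06, sp=0xbe
prologue: push r5 -> mem[0xbd]=0xb6, sp=0xbd
body[0] sub  r2, r2, #47 -> r2=0x82
body[1] mov  r5, r4 -> r5=0x96
body[2] add  r4, r3, r5 -> r4=0x72
body[3] sub  r0, r3, #42 -> r0=0xb2
epilogue: pop r5=0xb6, sp=0xbe
epilogue: pop r0=0x06, sp=0xbf
r4 is caller-saved -> body value

REG = 0x72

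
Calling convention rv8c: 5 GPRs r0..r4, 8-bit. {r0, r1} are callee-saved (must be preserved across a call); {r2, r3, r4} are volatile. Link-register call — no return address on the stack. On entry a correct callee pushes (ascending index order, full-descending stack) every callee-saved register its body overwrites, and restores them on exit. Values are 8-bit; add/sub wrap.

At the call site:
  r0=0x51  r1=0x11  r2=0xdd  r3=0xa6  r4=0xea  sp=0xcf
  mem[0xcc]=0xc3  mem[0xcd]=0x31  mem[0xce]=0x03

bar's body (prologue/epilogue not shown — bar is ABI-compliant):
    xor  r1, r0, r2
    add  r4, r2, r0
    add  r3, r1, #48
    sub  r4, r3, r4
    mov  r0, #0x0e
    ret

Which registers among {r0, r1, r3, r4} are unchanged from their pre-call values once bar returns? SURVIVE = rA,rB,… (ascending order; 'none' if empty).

SURVIVE = r0,r1

prologue: push r0 → mem[0xce]=0x51, sp=0xce
prologue: push r1 → mem[0xcd]=0x11, sp=0xcd
body[0] xor  r1, r0, r2 → r1=0x8c
body[1] add  r4, r2, r0 → r4=0x2e
body[2] add  r3, r1, #48 → r3=0xbc
body[3] sub  r4, r3, r4 → r4=0x8e
body[4] mov  r0, #0x0e → r0=0x0e
epilogue: pop r1=0x11, sp=0xce
epilogue: pop r0=0x51, sp=0xcf
r0: callee-saved, written=True
r1: callee-saved, written=True
r3: caller-saved, written=True
r4: caller-saved, written=True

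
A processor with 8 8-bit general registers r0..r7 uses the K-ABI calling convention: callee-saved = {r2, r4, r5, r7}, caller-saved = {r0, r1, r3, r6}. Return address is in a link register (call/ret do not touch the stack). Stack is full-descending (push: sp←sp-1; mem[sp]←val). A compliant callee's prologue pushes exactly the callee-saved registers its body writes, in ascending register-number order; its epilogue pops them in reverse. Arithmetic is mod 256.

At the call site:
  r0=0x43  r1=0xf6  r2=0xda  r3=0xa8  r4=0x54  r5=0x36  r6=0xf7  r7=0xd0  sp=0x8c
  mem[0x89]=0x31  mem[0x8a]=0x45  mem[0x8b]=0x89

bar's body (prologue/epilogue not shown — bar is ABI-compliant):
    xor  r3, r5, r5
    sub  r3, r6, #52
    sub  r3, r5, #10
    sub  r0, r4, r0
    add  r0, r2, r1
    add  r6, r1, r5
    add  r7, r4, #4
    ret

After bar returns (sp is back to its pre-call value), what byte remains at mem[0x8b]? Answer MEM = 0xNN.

prologue: push r7 -> mem[0x8b]=0xd0, sp=0x8b
body[0] xor  r3, r5, r5 -> r3=0x00
body[1] sub  r3, r6, #52 -> r3=0xc3
body[2] sub  r3, r5, #10 -> r3=0x2c
body[3] sub  r0, r4, r0 -> r0=0x11
body[4] add  r0, r2, r1 -> r0=0xd0
body[5] add  r6, r1, r5 -> r6=0x2c
body[6] add  r7, r4, #4 -> r7=0x58
epilogue: pop r7=0xd0, sp=0x8c
prologue pushed ['r7'] at ['0x8b']

MEM = 0xd0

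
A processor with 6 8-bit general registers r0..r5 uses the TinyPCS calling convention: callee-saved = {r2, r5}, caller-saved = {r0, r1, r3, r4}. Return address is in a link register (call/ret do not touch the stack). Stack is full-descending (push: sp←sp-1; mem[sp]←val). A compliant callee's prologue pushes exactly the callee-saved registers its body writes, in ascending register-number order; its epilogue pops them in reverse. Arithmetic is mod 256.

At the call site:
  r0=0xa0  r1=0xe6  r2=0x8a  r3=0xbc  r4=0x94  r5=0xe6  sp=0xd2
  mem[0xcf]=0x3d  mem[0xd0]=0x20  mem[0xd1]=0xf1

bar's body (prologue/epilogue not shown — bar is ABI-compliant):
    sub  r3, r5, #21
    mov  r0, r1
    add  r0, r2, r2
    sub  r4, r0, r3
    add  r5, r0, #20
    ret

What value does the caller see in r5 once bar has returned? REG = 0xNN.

prologue: push r5 → mem[0xd1]=0xe6, sp=0xd1
body[0] sub  r3, r5, #21 → r3=0xd1
body[1] mov  r0, r1 → r0=0xe6
body[2] add  r0, r2, r2 → r0=0x14
body[3] sub  r4, r0, r3 → r4=0x43
body[4] add  r5, r0, #20 → r5=0x28
epilogue: pop r5=0xe6, sp=0xd2
r5 is callee-saved → restored

REG = 0xe6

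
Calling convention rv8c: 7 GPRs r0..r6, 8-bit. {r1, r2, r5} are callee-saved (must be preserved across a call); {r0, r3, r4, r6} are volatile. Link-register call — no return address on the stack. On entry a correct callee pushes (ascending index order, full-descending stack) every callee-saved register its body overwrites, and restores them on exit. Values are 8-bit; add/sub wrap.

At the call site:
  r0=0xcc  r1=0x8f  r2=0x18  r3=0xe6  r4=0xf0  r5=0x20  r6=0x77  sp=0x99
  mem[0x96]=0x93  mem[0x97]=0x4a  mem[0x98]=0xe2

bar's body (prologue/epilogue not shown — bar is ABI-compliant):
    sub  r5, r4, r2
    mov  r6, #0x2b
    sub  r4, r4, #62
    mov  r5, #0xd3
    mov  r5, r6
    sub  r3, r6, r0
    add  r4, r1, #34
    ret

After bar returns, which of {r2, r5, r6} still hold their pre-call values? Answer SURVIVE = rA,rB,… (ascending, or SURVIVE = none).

SURVIVE = r2,r5

prologue: push r5 -> mem[0x98]=0x20, sp=0x98
body[0] sub  r5, r4, r2 -> r5=0xd8
body[1] mov  r6, #0x2b -> r6=0x2b
body[2] sub  r4, r4, #62 -> r4=0xb2
body[3] mov  r5, #0xd3 -> r5=0xd3
body[4] mov  r5, r6 -> r5=0x2b
body[5] sub  r3, r6, r0 -> r3=0x5f
body[6] add  r4, r1, #34 -> r4=0xb1
epilogue: pop r5=0x20, sp=0x99
r2: callee-saved, written=False
r5: callee-saved, written=True
r6: caller-saved, written=True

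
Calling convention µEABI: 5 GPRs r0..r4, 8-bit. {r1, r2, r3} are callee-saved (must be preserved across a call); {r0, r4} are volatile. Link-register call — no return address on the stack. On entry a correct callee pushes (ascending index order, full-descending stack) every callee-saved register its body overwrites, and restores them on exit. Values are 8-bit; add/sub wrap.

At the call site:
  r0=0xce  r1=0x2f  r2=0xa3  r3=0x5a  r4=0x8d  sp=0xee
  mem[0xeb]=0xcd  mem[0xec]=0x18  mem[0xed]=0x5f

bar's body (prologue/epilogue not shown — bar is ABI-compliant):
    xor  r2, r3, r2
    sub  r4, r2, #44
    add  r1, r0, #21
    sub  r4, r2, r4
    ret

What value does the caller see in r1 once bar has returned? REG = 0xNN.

prologue: push r1 → mem[0xed]=0x2f, sp=0xed
prologue: push r2 → mem[0xec]=0xa3, sp=0xec
body[0] xor  r2, r3, r2 → r2=0xf9
body[1] sub  r4, r2, #44 → r4=0xcd
body[2] add  r1, r0, #21 → r1=0xe3
body[3] sub  r4, r2, r4 → r4=0x2c
epilogue: pop r2=0xa3, sp=0xed
epilogue: pop r1=0x2f, sp=0xee
r1 is callee-saved → restored

REG = 0x2f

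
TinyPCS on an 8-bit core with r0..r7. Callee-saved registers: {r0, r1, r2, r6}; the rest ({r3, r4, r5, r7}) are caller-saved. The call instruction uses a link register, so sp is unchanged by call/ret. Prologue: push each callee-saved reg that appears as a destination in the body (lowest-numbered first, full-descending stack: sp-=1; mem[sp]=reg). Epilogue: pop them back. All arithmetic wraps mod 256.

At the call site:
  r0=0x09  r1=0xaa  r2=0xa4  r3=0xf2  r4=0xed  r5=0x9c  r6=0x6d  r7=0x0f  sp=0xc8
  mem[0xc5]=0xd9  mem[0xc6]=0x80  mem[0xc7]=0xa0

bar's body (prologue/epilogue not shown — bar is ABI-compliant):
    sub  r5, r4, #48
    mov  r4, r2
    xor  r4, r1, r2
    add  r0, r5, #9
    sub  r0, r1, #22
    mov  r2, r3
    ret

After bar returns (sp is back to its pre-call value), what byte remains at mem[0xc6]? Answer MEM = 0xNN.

prologue: push r0 -> mem[0xc7]=0x09, sp=0xc7
prologue: push r2 -> mem[0xc6]=0xa4, sp=0xc6
body[0] sub  r5, r4, #48 -> r5=0xbd
body[1] mov  r4, r2 -> r4=0xa4
body[2] xor  r4, r1, r2 -> r4=0x0e
body[3] add  r0, r5, #9 -> r0=0xc6
body[4] sub  r0, r1, #22 -> r0=0x94
body[5] mov  r2, r3 -> r2=0xf2
epilogue: pop r2=0xa4, sp=0xc7
epilogue: pop r0=0x09, sp=0xc8
prologue pushed ['r0', 'r2'] at ['0xc7', '0xc6']

MEM = 0xa4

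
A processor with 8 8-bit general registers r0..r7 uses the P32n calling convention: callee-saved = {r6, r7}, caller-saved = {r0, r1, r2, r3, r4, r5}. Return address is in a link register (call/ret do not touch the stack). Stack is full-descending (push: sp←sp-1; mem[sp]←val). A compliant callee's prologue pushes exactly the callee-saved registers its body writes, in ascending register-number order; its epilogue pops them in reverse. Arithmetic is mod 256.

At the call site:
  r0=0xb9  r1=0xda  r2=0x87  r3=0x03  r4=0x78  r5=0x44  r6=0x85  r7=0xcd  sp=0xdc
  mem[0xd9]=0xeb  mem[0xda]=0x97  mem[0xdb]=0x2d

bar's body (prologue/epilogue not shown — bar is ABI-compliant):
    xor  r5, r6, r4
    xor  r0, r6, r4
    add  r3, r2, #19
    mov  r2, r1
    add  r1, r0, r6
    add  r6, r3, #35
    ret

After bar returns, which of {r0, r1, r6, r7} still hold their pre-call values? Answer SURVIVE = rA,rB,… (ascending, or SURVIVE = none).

prologue: push r6 -> mem[0xdb]=0x85, sp=0xdb
body[0] xor  r5, r6, r4 -> r5=0xfd
body[1] xor  r0, r6, r4 -> r0=0xfd
body[2] add  r3, r2, #19 -> r3=0x9a
body[3] mov  r2, r1 -> r2=0xda
body[4] add  r1, r0, r6 -> r1=0x82
body[5] add  r6, r3, #35 -> r6=0xbd
epilogue: pop r6=0x85, sp=0xdc
r0: caller-saved, written=True
r1: caller-saved, written=True
r6: callee-saved, written=True
r7: callee-saved, written=False

SURVIVE = r6,r7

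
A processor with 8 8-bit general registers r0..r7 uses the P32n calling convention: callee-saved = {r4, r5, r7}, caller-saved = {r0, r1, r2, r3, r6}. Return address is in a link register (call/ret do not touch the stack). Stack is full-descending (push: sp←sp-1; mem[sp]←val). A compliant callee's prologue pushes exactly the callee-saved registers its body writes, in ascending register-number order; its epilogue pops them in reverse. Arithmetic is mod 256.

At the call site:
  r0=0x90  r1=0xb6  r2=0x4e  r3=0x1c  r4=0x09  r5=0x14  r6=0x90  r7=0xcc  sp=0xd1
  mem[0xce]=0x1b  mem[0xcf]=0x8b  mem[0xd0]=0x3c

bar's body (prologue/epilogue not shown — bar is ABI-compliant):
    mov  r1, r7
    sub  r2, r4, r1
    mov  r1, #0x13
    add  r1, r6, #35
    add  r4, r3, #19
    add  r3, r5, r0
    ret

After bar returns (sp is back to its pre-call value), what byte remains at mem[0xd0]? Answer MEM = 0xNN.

MEM = 0x09

prologue: push r4 → mem[0xd0]=0x09, sp=0xd0
body[0] mov  r1, r7 → r1=0xcc
body[1] sub  r2, r4, r1 → r2=0x3d
body[2] mov  r1, #0x13 → r1=0x13
body[3] add  r1, r6, #35 → r1=0xb3
body[4] add  r4, r3, #19 → r4=0x2f
body[5] add  r3, r5, r0 → r3=0xa4
epilogue: pop r4=0x09, sp=0xd1
prologue pushed ['r4'] at ['0xd0']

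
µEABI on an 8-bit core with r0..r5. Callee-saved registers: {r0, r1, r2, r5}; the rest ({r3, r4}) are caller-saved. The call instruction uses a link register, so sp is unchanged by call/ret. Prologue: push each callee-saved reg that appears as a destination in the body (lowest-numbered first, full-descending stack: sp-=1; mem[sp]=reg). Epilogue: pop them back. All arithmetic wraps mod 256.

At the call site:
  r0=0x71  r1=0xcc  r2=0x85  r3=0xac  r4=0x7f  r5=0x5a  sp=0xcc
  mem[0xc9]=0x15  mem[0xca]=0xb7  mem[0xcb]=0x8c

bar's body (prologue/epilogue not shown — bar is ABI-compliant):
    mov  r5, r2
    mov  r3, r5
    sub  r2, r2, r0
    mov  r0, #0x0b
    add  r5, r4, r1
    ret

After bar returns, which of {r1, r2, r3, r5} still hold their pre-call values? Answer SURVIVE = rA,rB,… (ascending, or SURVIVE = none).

prologue: push r0 -> mem[0xcb]=0x71, sp=0xcb
prologue: push r2 -> mem[0xca]=0x85, sp=0xca
prologue: push r5 -> mem[0xc9]=0x5a, sp=0xc9
body[0] mov  r5, r2 -> r5=0x85
body[1] mov  r3, r5 -> r3=0x85
body[2] sub  r2, r2, r0 -> r2=0x14
body[3] mov  r0, #0x0b -> r0=0x0b
body[4] add  r5, r4, r1 -> r5=0x4b
epilogue: pop r5=0x5a, sp=0xca
epilogue: pop r2=0x85, sp=0xcb
epilogue: pop r0=0x71, sp=0xcc
r1: callee-saved, written=False
r2: callee-saved, written=True
r3: caller-saved, written=True
r5: callee-saved, written=True

SURVIVE = r1,r2,r5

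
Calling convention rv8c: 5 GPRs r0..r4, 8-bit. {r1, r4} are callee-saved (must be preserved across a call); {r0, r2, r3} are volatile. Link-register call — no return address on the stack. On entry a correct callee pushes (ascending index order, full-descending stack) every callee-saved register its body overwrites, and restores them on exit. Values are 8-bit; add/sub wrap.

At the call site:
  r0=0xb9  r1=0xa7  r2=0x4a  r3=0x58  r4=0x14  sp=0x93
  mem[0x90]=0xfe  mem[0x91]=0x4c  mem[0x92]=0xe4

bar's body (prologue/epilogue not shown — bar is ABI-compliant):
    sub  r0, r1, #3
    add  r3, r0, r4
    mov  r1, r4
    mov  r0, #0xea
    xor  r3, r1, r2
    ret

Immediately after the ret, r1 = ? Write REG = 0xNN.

prologue: push r1 -> mem[0x92]=0xa7, sp=0x92
body[0] sub  r0, r1, #3 -> r0=0xa4
body[1] add  r3, r0, r4 -> r3=0xb8
body[2] mov  r1, r4 -> r1=0x14
body[3] mov  r0, #0xea -> r0=0xea
body[4] xor  r3, r1, r2 -> r3=0x5e
epilogue: pop r1=0xa7, sp=0x93
r1 is callee-saved -> restored

REG = 0xa7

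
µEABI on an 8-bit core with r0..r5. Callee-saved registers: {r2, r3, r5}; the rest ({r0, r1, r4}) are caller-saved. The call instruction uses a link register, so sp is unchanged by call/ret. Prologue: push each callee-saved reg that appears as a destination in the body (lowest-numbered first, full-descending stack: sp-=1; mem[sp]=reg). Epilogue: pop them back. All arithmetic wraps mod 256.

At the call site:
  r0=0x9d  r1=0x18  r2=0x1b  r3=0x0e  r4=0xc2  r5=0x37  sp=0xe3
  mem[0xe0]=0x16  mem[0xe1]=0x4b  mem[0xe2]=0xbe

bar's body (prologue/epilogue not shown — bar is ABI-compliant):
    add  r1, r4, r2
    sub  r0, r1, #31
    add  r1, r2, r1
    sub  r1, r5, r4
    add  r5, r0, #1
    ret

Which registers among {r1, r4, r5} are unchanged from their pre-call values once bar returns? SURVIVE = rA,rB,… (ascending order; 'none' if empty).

prologue: push r5 -> mem[0xe2]=0x37, sp=0xe2
body[0] add  r1, r4, r2 -> r1=0xdd
body[1] sub  r0, r1, #31 -> r0=0xbe
body[2] add  r1, r2, r1 -> r1=0xf8
body[3] sub  r1, r5, r4 -> r1=0x75
body[4] add  r5, r0, #1 -> r5=0xbf
epilogue: pop r5=0x37, sp=0xe3
r1: caller-saved, written=True
r4: caller-saved, written=False
r5: callee-saved, written=True

SURVIVE = r4,r5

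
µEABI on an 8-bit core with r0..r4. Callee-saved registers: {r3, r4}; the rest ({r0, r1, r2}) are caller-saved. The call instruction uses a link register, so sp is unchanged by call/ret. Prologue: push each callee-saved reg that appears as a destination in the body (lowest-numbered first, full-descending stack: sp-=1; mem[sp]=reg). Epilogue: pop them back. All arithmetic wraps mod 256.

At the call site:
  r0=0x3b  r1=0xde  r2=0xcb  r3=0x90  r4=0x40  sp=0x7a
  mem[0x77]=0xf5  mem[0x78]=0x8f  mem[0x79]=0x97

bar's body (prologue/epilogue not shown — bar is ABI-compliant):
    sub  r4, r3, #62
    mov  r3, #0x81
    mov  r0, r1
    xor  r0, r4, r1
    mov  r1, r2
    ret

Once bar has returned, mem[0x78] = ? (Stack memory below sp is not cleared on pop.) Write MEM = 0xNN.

prologue: push r3 → mem[0x79]=0x90, sp=0x79
prologue: push r4 → mem[0x78]=0x40, sp=0x78
body[0] sub  r4, r3, #62 → r4=0x52
body[1] mov  r3, #0x81 → r3=0x81
body[2] mov  r0, r1 → r0=0xde
body[3] xor  r0, r4, r1 → r0=0x8c
body[4] mov  r1, r2 → r1=0xcb
epilogue: pop r4=0x40, sp=0x79
epilogue: pop r3=0x90, sp=0x7a
prologue pushed ['r3', 'r4'] at ['0x79', '0x78']

MEM = 0x40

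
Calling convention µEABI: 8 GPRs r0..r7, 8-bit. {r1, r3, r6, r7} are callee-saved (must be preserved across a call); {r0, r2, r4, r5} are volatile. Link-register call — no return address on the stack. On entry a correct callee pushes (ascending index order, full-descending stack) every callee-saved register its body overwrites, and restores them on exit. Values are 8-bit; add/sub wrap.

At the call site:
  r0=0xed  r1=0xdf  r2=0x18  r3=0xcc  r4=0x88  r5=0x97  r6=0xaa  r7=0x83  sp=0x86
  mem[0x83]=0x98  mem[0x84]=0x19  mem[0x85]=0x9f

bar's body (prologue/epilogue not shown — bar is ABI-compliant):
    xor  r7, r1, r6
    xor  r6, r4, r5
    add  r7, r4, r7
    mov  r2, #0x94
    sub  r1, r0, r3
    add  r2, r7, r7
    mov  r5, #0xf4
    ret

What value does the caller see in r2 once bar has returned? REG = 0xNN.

REG = 0xfa

prologue: push r1 -> mem[0x85]=0xdf, sp=0x85
prologue: push r6 -> mem[0x84]=0xaa, sp=0x84
prologue: push r7 -> mem[0x83]=0x83, sp=0x83
body[0] xor  r7, r1, r6 -> r7=0x75
body[1] xor  r6, r4, r5 -> r6=0x1f
body[2] add  r7, r4, r7 -> r7=0xfd
body[3] mov  r2, #0x94 -> r2=0x94
body[4] sub  r1, r0, r3 -> r1=0x21
body[5] add  r2, r7, r7 -> r2=0xfa
body[6] mov  r5, #0xf4 -> r5=0xf4
epilogue: pop r7=0x83, sp=0x84
epilogue: pop r6=0xaa, sp=0x85
epilogue: pop r1=0xdf, sp=0x86
r2 is caller-saved -> body value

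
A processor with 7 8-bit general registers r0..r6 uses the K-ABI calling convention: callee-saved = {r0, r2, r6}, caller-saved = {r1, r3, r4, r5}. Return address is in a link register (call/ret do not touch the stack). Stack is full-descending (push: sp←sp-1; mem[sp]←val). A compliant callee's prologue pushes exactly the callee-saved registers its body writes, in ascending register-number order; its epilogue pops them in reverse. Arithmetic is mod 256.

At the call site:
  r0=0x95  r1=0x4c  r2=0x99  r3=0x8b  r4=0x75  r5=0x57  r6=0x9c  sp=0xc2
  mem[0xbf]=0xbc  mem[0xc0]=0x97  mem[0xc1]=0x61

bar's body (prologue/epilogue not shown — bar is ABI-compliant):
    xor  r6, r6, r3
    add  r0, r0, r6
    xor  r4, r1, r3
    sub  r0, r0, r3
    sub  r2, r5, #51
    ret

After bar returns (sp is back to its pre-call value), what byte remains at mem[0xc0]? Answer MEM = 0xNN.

prologue: push r0 → mem[0xc1]=0x95, sp=0xc1
prologue: push r2 → mem[0xc0]=0x99, sp=0xc0
prologue: push r6 → mem[0xbf]=0x9c, sp=0xbf
body[0] xor  r6, r6, r3 → r6=0x17
body[1] add  r0, r0, r6 → r0=0xac
body[2] xor  r4, r1, r3 → r4=0xc7
body[3] sub  r0, r0, r3 → r0=0x21
body[4] sub  r2, r5, #51 → r2=0x24
epilogue: pop r6=0x9c, sp=0xc0
epilogue: pop r2=0x99, sp=0xc1
epilogue: pop r0=0x95, sp=0xc2
prologue pushed ['r0', 'r2', 'r6'] at ['0xc1', '0xc0', '0xbf']

MEM = 0x99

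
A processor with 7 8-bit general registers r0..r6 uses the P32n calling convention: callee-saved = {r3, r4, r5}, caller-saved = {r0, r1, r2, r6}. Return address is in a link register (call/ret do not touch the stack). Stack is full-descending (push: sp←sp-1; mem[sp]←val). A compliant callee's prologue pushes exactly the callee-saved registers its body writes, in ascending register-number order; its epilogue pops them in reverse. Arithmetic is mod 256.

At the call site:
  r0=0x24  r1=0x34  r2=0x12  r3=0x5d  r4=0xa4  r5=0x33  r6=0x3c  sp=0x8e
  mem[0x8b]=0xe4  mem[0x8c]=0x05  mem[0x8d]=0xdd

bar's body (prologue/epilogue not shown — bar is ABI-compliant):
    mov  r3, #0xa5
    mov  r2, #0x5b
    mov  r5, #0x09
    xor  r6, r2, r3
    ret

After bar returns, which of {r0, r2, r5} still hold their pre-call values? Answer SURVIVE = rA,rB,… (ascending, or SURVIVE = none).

prologue: push r3 -> mem[0x8d]=0x5d, sp=0x8d
prologue: push r5 -> mem[0x8c]=0x33, sp=0x8c
body[0] mov  r3, #0xa5 -> r3=0xa5
body[1] mov  r2, #0x5b -> r2=0x5b
body[2] mov  r5, #0x09 -> r5=0x09
body[3] xor  r6, r2, r3 -> r6=0xfe
epilogue: pop r5=0x33, sp=0x8d
epilogue: pop r3=0x5d, sp=0x8e
r0: caller-saved, written=False
r2: caller-saved, written=True
r5: callee-saved, written=True

SURVIVE = r0,r5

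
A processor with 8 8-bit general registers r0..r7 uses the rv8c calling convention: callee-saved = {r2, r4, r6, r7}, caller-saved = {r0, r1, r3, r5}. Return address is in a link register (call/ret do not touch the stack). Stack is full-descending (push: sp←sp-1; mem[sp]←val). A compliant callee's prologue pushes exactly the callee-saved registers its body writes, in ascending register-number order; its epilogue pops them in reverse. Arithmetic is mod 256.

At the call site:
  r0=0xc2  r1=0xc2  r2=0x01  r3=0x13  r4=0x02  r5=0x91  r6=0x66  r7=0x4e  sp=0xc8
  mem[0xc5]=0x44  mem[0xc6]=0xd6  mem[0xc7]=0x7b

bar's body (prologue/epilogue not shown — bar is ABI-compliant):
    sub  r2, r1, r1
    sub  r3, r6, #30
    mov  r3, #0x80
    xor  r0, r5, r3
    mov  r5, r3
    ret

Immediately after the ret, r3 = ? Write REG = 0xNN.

prologue: push r2 -> mem[0xc7]=0x01, sp=0xc7
body[0] sub  r2, r1, r1 -> r2=0x00
body[1] sub  r3, r6, #30 -> r3=0x48
body[2] mov  r3, #0x80 -> r3=0x80
body[3] xor  r0, r5, r3 -> r0=0x11
body[4] mov  r5, r3 -> r5=0x80
epilogue: pop r2=0x01, sp=0xc8
r3 is caller-saved -> body value

REG = 0x80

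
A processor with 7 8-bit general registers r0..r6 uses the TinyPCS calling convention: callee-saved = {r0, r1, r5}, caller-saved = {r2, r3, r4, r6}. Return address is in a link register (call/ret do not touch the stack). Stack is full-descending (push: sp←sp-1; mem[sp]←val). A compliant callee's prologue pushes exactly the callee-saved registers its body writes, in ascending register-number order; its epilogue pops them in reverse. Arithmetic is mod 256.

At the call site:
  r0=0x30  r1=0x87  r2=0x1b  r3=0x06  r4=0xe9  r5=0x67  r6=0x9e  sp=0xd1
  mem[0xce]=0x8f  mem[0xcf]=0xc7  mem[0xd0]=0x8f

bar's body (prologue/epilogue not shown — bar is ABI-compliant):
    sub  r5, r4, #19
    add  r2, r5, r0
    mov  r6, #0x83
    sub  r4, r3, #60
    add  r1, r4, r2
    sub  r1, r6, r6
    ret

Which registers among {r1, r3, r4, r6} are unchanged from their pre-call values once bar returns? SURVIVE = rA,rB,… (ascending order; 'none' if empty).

SURVIVE = r1,r3

prologue: push r1 -> mem[0xd0]=0x87, sp=0xd0
prologue: push r5 -> mem[0xcf]=0x67, sp=0xcf
body[0] sub  r5, r4, #19 -> r5=0xd6
body[1] add  r2, r5, r0 -> r2=0x06
body[2] mov  r6, #0x83 -> r6=0x83
body[3] sub  r4, r3, #60 -> r4=0xca
body[4] add  r1, r4, r2 -> r1=0xd0
body[5] sub  r1, r6, r6 -> r1=0x00
epilogue: pop r5=0x67, sp=0xd0
epilogue: pop r1=0x87, sp=0xd1
r1: callee-saved, written=True
r3: caller-saved, written=False
r4: caller-saved, written=True
r6: caller-saved, written=True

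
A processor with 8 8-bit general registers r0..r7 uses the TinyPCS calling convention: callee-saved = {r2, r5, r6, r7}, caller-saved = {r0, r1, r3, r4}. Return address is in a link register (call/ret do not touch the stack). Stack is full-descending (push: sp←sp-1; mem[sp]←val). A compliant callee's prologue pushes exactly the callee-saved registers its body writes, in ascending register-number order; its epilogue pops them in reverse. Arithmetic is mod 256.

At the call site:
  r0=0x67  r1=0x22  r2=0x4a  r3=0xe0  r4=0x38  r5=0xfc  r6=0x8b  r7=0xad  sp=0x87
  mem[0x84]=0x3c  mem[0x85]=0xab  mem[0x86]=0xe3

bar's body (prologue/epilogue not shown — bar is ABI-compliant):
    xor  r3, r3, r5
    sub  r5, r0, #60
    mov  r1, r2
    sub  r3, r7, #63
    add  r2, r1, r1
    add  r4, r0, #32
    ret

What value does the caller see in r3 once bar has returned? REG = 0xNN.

REG = 0x6e

prologue: push r2 -> mem[0x86]=0x4a, sp=0x86
prologue: push r5 -> mem[0x85]=0xfc, sp=0x85
body[0] xor  r3, r3, r5 -> r3=0x1c
body[1] sub  r5, r0, #60 -> r5=0x2b
body[2] mov  r1, r2 -> r1=0x4a
body[3] sub  r3, r7, #63 -> r3=0x6e
body[4] add  r2, r1, r1 -> r2=0x94
body[5] add  r4, r0, #32 -> r4=0x87
epilogue: pop r5=0xfc, sp=0x86
epilogue: pop r2=0x4a, sp=0x87
r3 is caller-saved -> body value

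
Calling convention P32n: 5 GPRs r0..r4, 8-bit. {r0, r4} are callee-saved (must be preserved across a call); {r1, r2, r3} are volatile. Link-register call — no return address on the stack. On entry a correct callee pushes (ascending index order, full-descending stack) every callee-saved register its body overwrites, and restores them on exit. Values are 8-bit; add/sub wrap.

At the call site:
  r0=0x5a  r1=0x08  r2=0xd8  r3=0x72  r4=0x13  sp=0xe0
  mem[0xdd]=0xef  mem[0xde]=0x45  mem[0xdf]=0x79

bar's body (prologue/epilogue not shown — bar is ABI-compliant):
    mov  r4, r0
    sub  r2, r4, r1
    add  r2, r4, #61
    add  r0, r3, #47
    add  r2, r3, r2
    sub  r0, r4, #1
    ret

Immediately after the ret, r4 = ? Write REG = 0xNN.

prologue: push r0 → mem[0xdf]=0x5a, sp=0xdf
prologue: push r4 → mem[0xde]=0x13, sp=0xde
body[0] mov  r4, r0 → r4=0x5a
body[1] sub  r2, r4, r1 → r2=0x52
body[2] add  r2, r4, #61 → r2=0x97
body[3] add  r0, r3, #47 → r0=0xa1
body[4] add  r2, r3, r2 → r2=0x09
body[5] sub  r0, r4, #1 → r0=0x59
epilogue: pop r4=0x13, sp=0xdf
epilogue: pop r0=0x5a, sp=0xe0
r4 is callee-saved → restored

REG = 0x13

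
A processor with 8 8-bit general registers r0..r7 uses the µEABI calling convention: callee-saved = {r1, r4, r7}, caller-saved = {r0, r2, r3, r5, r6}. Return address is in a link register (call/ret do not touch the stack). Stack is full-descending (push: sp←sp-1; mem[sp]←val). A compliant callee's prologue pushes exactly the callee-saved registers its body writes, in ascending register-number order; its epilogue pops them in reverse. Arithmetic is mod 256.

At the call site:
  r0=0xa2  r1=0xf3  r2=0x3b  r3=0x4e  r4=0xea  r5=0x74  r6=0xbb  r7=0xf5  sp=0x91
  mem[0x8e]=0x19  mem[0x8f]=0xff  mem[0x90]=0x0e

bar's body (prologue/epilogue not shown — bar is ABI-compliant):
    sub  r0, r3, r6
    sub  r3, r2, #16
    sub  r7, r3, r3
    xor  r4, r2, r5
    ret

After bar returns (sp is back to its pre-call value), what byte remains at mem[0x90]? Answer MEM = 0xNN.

MEM = 0xea

prologue: push r4 -> mem[0x90]=0xea, sp=0x90
prologue: push r7 -> mem[0x8f]=0xf5, sp=0x8f
body[0] sub  r0, r3, r6 -> r0=0x93
body[1] sub  r3, r2, #16 -> r3=0x2b
body[2] sub  r7, r3, r3 -> r7=0x00
body[3] xor  r4, r2, r5 -> r4=0x4f
epilogue: pop r7=0xf5, sp=0x90
epilogue: pop r4=0xea, sp=0x91
prologue pushed ['r4', 'r7'] at ['0x90', '0x8f']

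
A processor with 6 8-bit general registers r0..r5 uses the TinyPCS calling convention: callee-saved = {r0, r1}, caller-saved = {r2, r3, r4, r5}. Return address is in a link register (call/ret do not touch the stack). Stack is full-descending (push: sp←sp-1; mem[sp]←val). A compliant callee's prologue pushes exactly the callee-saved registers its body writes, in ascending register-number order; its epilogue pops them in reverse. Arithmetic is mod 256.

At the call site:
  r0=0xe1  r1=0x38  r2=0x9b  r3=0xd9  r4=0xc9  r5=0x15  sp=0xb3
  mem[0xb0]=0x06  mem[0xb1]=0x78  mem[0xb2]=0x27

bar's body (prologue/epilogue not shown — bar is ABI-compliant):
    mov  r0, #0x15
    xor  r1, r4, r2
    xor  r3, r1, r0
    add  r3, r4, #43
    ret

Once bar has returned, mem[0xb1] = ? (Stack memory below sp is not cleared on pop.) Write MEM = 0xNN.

MEM = 0x38

prologue: push r0 -> mem[0xb2]=0xe1, sp=0xb2
prologue: push r1 -> mem[0xb1]=0x38, sp=0xb1
body[0] mov  r0, #0x15 -> r0=0x15
body[1] xor  r1, r4, r2 -> r1=0x52
body[2] xor  r3, r1, r0 -> r3=0x47
body[3] add  r3, r4, #43 -> r3=0xf4
epilogue: pop r1=0x38, sp=0xb2
epilogue: pop r0=0xe1, sp=0xb3
prologue pushed ['r0', 'r1'] at ['0xb2', '0xb1']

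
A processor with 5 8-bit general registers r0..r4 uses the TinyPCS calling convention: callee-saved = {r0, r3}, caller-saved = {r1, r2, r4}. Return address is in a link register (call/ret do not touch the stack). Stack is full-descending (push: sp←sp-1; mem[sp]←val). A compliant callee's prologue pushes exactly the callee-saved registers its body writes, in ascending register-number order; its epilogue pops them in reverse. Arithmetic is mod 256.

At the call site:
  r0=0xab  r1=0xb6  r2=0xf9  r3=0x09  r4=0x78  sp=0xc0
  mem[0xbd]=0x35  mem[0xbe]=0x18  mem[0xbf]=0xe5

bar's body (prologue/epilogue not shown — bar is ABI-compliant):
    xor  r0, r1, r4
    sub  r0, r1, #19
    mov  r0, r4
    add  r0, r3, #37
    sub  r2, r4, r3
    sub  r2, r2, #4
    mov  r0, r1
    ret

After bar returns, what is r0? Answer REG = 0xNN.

prologue: push r0 -> mem[0xbf]=0xab, sp=0xbf
body[0] xor  r0, r1, r4 -> r0=0xce
body[1] sub  r0, r1, #19 -> r0=0xa3
body[2] mov  r0, r4 -> r0=0x78
body[3] add  r0, r3, #37 -> r0=0x2e
body[4] sub  r2, r4, r3 -> r2=0x6f
body[5] sub  r2, r2, #4 -> r2=0x6b
body[6] mov  r0, r1 -> r0=0xb6
epilogue: pop r0=0xab, sp=0xc0
r0 is callee-saved -> restored

REG = 0xab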